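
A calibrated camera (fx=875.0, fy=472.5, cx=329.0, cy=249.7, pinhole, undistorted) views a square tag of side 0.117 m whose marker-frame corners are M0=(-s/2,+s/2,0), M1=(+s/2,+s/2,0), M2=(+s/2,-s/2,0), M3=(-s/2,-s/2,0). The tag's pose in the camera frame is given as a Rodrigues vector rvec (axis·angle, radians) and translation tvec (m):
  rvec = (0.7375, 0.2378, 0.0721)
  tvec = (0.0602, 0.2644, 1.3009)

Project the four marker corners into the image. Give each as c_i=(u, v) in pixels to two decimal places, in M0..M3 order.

Intrinsics K: fx=875.0, fy=472.5, cx=329.0, cy=249.7
Marker side s = 0.117 m; corners in marker frame (Z=0):
  M0 = (-0.0585, +0.0585, 0)
  M1 = (+0.0585, +0.0585, 0)
  M2 = (+0.0585, -0.0585, 0)
  M3 = (-0.0585, -0.0585, 0)
rvec = (0.7375, 0.2378, 0.0721), |rvec| = θ = 0.77824 rad = 44.590°
Rodrigues: sinθ=0.70203, 1−cosθ=0.28785; R = I + sinθ·[k]× + (1−cosθ)·[k]×²:
    [+0.97065 +0.01831 +0.23978]
    [+0.14839 +0.73903 -0.65713]
    [-0.18924 +0.67343 +0.71462]
t = (0.0602, 0.2644, 1.3009) m
M0: Pc = R·M0+t = (+0.00449, +0.29895, +1.35137); u = 875.0·(+0.00449)/1.35137 + 329.0 = 331.9060, v = 472.5·(+0.29895)/1.35137 + 249.7 = 354.2275
M1: Pc = R·M1+t = (+0.11805, +0.31631, +1.32922); u = 875.0·(+0.11805)/1.32922 + 329.0 = 406.7127, v = 472.5·(+0.31631)/1.32922 + 249.7 = 362.1402
M2: Pc = R·M2+t = (+0.11591, +0.22985, +1.25043); u = 875.0·(+0.11591)/1.25043 + 329.0 = 410.1102, v = 472.5·(+0.22985)/1.25043 + 249.7 = 336.5523
M3: Pc = R·M3+t = (+0.00235, +0.21249, +1.27258); u = 875.0·(+0.00235)/1.27258 + 329.0 = 330.6127, v = 472.5·(+0.21249)/1.27258 + 249.7 = 328.5949

c0=(331.91, 354.23) c1=(406.71, 362.14) c2=(410.11, 336.55) c3=(330.61, 328.59)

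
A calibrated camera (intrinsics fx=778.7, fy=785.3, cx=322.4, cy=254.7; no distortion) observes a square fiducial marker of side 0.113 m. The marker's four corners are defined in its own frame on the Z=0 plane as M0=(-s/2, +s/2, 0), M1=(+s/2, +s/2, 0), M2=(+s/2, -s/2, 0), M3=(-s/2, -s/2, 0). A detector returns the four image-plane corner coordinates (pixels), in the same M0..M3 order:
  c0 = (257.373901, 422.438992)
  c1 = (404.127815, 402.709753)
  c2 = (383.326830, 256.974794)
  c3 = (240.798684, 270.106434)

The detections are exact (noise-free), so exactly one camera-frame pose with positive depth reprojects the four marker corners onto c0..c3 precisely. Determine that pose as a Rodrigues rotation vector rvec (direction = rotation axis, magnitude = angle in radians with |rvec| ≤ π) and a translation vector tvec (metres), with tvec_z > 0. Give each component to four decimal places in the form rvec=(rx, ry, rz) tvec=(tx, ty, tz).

Intrinsics K: fx=778.7, fy=785.3, cx=322.4, cy=254.7
Marker side s = 0.113 m; corners in marker frame (Z=0):
  M0 = (-0.0565, +0.0565, 0)
  M1 = (+0.0565, +0.0565, 0)
  M2 = (+0.0565, -0.0565, 0)
  M3 = (-0.0565, -0.0565, 0)
Detected image corners:
  c0 = (257.373901, 422.438992) px
  c1 = (404.127815, 402.709753) px
  c2 = (383.326830, 256.974794) px
  c3 = (240.798684, 270.106434) px
Planar DLT: solve 8×8 A·h = b for H (H[2,2]=1):
  H  [+1394.80124 +67.78863 +322.70935]
  H  [-23.82164 +1215.24545 +336.60790]
  H  [+0.35816 -0.30482 +1.00000]
B = K⁻¹H; ‖b₁‖=1.687863, ‖b₂‖=1.687863; λ = 2/(‖b₁‖+‖b₂‖) = 0.592465, sign → tz>0 ⇒ λ=+0.592465
r₁ = λ·B[:,0] = (+0.97337,-0.08679,+0.21220); r₂ = λ·B[:,1] = (+0.12635,+0.97541,-0.18060)
r₃ = r₁×r₂ = (-0.19130,+0.20260,+0.96039); SVD([r₁ r₂ r₃]) → R = UVᵀ:
  R  [+0.97337 +0.12635 -0.19130]
  R  [-0.08679 +0.97541 +0.20260]
  R  [+0.21220 -0.18060 +0.96039]
t = (+0.00024, +0.06179, +0.59247) m
tr R = 2.909169; θ = arccos((tr R − 1)/2) = 0.302535 rad = 17.334°
axis k = ((R−Rᵀ)₃₂, (R−Rᵀ)₁₃, (R−Rᵀ)₂₁) / (2 sinθ) = (-0.643064, -0.677145, -0.357691)
rvec = θ·k = (-0.194549, -0.204860, -0.108214)

rvec=(-0.1945, -0.2049, -0.1082) tvec=(0.0002, 0.0618, 0.5925)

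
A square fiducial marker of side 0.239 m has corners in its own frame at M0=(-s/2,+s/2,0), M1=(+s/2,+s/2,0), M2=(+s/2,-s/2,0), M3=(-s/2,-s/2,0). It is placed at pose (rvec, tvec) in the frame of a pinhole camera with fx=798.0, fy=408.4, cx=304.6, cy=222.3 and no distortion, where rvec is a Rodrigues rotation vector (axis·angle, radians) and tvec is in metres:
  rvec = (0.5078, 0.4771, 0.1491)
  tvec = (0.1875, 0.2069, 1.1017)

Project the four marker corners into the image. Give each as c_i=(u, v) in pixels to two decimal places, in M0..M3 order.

Intrinsics K: fx=798.0, fy=408.4, cx=304.6, cy=222.3
Marker side s = 0.239 m; corners in marker frame (Z=0):
  M0 = (-0.1195, +0.1195, 0)
  M1 = (+0.1195, +0.1195, 0)
  M2 = (+0.1195, -0.1195, 0)
  M3 = (-0.1195, -0.1195, 0)
rvec = (0.5078, 0.4771, 0.1491), |rvec| = θ = 0.71254 rad = 40.826°
Rodrigues: sinθ=0.65376, 1−cosθ=0.24330; R = I + sinθ·[k]× + (1−cosθ)·[k]×²:
    [+0.88027 -0.02070 +0.47402]
    [+0.25290 +0.86578 -0.43182]
    [-0.40146 +0.50000 +0.76736]
t = (0.1875, 0.2069, 1.1017) m
M0: Pc = R·M0+t = (+0.07983, +0.28014, +1.20942); u = 798.0·(+0.07983)/1.20942 + 304.6 = 357.2758, v = 408.4·(+0.28014)/1.20942 + 222.3 = 316.8980
M1: Pc = R·M1+t = (+0.29022, +0.34058, +1.11348); u = 798.0·(+0.29022)/1.11348 + 304.6 = 512.5921, v = 408.4·(+0.34058)/1.11348 + 222.3 = 347.2185
M2: Pc = R·M2+t = (+0.29517, +0.13366, +0.99398); u = 798.0·(+0.29517)/0.99398 + 304.6 = 541.5701, v = 408.4·(+0.13366)/0.99398 + 222.3 = 277.2177
M3: Pc = R·M3+t = (+0.08478, +0.07322, +1.08992); u = 798.0·(+0.08478)/1.08992 + 304.6 = 366.6739, v = 408.4·(+0.07322)/1.08992 + 222.3 = 249.7352

c0=(357.28, 316.90) c1=(512.59, 347.22) c2=(541.57, 277.22) c3=(366.67, 249.74)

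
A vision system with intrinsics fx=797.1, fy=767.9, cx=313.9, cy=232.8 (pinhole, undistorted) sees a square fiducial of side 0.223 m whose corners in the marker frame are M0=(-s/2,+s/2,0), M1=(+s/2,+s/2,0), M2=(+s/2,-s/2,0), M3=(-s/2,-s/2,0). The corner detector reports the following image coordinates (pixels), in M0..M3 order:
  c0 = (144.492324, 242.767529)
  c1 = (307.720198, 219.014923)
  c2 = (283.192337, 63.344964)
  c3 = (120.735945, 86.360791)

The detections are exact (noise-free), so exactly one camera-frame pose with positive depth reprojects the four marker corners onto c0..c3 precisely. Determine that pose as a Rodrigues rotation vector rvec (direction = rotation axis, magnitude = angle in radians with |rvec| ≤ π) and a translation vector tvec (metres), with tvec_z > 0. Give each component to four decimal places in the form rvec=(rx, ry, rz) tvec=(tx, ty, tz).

Intrinsics K: fx=797.1, fy=767.9, cx=313.9, cy=232.8
Marker side s = 0.223 m; corners in marker frame (Z=0):
  M0 = (-0.1115, +0.1115, 0)
  M1 = (+0.1115, +0.1115, 0)
  M2 = (+0.1115, -0.1115, 0)
  M3 = (-0.1115, -0.1115, 0)
Detected image corners:
  c0 = (144.492324, 242.767529) px
  c1 = (307.720198, 219.014923) px
  c2 = (283.192337, 63.344964) px
  c3 = (120.735945, 86.360791) px
Planar DLT: solve 8×8 A·h = b for H (H[2,2]=1):
  H  [+733.99601 +103.15842 +214.16287]
  H  [-102.16715 +696.07368 +152.64160]
  H  [+0.01760 -0.02385 +1.00000]
B = K⁻¹H; ‖b₁‖=0.924488, ‖b₂‖=0.924488; λ = 2/(‖b₁‖+‖b₂‖) = 1.081680, sign → tz>0 ⇒ λ=+1.081680
r₁ = λ·B[:,0] = (+0.98855,-0.14969,+0.01904); r₂ = λ·B[:,1] = (+0.15015,+0.98833,-0.02580)
r₃ = r₁×r₂ = (-0.01495,+0.02837,+0.99949); SVD([r₁ r₂ r₃]) → R = UVᵀ:
  R  [+0.98855 +0.15015 -0.01495]
  R  [-0.14969 +0.98833 +0.02837]
  R  [+0.01904 -0.02580 +0.99949]
t = (-0.13535, -0.11291, +1.08168) m
tr R = 2.976363; θ = arccos((tr R − 1)/2) = 0.153896 rad = 8.818°
axis k = ((R−Rᵀ)₃₂, (R−Rᵀ)₁₃, (R−Rᵀ)₂₁) / (2 sinθ) = (-0.176685, -0.110865, -0.978004)
rvec = θ·k = (-0.027191, -0.017062, -0.150511)

rvec=(-0.0272, -0.0171, -0.1505) tvec=(-0.1353, -0.1129, 1.0817)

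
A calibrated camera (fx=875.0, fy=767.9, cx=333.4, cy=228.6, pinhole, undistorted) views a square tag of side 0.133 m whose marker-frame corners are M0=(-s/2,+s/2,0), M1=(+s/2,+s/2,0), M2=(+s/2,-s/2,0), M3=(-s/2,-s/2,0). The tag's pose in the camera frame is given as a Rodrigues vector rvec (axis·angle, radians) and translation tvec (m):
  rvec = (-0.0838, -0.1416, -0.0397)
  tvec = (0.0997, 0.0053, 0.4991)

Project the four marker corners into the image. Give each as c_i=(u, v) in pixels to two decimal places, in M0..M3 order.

c0=(400.14, 345.54) c1=(626.39, 334.32) c2=(610.00, 134.25) c3=(388.02, 137.56)

Intrinsics K: fx=875.0, fy=767.9, cx=333.4, cy=228.6
Marker side s = 0.133 m; corners in marker frame (Z=0):
  M0 = (-0.0665, +0.0665, 0)
  M1 = (+0.0665, +0.0665, 0)
  M2 = (+0.0665, -0.0665, 0)
  M3 = (-0.0665, -0.0665, 0)
rvec = (-0.0838, -0.1416, -0.0397), |rvec| = θ = 0.16926 rad = 9.698°
Rodrigues: sinθ=0.16845, 1−cosθ=0.01429; R = I + sinθ·[k]× + (1−cosθ)·[k]×²:
    [+0.98921 +0.04543 -0.13927]
    [-0.03359 +0.99571 +0.08620]
    [+0.14258 -0.08060 +0.98650]
t = (0.0997, 0.0053, 0.4991) m
M0: Pc = R·M0+t = (+0.03694, +0.07375, +0.48426); u = 875.0·(+0.03694)/0.48426 + 333.4 = 400.1436, v = 767.9·(+0.07375)/0.48426 + 228.6 = 345.5449
M1: Pc = R·M1+t = (+0.16850, +0.06928, +0.50322); u = 875.0·(+0.16850)/0.50322 + 333.4 = 626.3933, v = 767.9·(+0.06928)/0.50322 + 228.6 = 334.3203
M2: Pc = R·M2+t = (+0.16246, -0.06315, +0.51394); u = 875.0·(+0.16246)/0.51394 + 333.4 = 609.9954, v = 767.9·(-0.06315)/0.51394 + 228.6 = 134.2472
M3: Pc = R·M3+t = (+0.03090, -0.05868, +0.49498); u = 875.0·(+0.03090)/0.49498 + 333.4 = 388.0171, v = 767.9·(-0.05868)/0.49498 + 228.6 = 137.5634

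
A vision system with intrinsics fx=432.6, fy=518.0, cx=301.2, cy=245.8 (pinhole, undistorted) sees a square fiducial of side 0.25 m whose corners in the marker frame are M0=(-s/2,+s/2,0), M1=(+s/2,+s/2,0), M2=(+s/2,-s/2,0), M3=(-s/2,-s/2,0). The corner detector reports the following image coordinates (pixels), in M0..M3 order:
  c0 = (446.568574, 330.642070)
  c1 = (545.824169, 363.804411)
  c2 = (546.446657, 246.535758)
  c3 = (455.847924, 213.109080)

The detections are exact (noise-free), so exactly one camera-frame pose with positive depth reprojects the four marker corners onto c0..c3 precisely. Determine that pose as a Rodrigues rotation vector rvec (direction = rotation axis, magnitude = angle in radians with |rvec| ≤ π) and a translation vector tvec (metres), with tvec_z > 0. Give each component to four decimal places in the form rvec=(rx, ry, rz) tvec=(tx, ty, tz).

Intrinsics K: fx=432.6, fy=518.0, cx=301.2, cy=245.8
Marker side s = 0.25 m; corners in marker frame (Z=0):
  M0 = (-0.1250, +0.1250, 0)
  M1 = (+0.1250, +0.1250, 0)
  M2 = (+0.1250, -0.1250, 0)
  M3 = (-0.1250, -0.1250, 0)
Detected image corners:
  c0 = (446.568574, 330.642070) px
  c1 = (545.824169, 363.804411) px
  c2 = (546.446657, 246.535758) px
  c3 = (455.847924, 213.109080) px
Planar DLT: solve 8×8 A·h = b for H (H[2,2]=1):
  H  [+434.19324 -198.58676 +499.44039]
  H  [+165.17512 +366.01643 +286.11925]
  H  [+0.11082 -0.35900 +1.00000]
B = K⁻¹H; ‖b₁‖=0.970381, ‖b₂‖=0.970381; λ = 2/(‖b₁‖+‖b₂‖) = 1.030523, sign → tz>0 ⇒ λ=+1.030523
r₁ = λ·B[:,0] = (+0.95481,+0.27441,+0.11420); r₂ = λ·B[:,1] = (-0.21548,+0.90371,-0.36996)
r₃ = r₁×r₂ = (-0.20473,+0.32863,+0.92200); SVD([r₁ r₂ r₃]) → R = UVᵀ:
  R  [+0.95481 -0.21548 -0.20473]
  R  [+0.27441 +0.90371 +0.32863]
  R  [+0.11420 -0.36996 +0.92200]
t = (+0.47224, +0.08021, +1.03052) m
tr R = 2.780524; θ = arccos((tr R − 1)/2) = 0.472876 rad = 27.094°
axis k = ((R−Rᵀ)₃₂, (R−Rᵀ)₁₃, (R−Rᵀ)₂₁) / (2 sinθ) = (-0.766921, -0.350122, +0.537816)
rvec = θ·k = (-0.362659, -0.165565, +0.254320)

rvec=(-0.3627, -0.1656, 0.2543) tvec=(0.4722, 0.0802, 1.0305)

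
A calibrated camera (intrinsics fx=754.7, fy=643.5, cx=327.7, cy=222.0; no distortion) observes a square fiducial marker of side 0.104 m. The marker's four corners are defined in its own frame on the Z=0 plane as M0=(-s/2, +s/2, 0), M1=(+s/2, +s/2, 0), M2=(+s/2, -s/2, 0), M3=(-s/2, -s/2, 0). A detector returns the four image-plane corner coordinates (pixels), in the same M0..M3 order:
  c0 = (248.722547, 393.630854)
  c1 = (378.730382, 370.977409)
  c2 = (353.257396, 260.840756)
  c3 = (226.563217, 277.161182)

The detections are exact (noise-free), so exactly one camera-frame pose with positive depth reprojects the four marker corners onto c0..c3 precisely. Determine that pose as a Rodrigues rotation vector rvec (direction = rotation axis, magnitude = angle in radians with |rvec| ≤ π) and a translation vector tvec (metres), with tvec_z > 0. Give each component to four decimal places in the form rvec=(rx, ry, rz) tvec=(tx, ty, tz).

rvec=(-0.2251, -0.2708, -0.1593) tvec=(-0.0191, 0.0935, 0.5878)

Intrinsics K: fx=754.7, fy=643.5, cx=327.7, cy=222.0
Marker side s = 0.104 m; corners in marker frame (Z=0):
  M0 = (-0.0520, +0.0520, 0)
  M1 = (+0.0520, +0.0520, 0)
  M2 = (+0.0520, -0.0520, 0)
  M3 = (-0.0520, -0.0520, 0)
Detected image corners:
  c0 = (248.722547, 393.630854) px
  c1 = (378.730382, 370.977409) px
  c2 = (353.257396, 260.840756) px
  c3 = (226.563217, 277.161182) px
Planar DLT: solve 8×8 A·h = b for H (H[2,2]=1):
  H  [+1378.57203 +127.62367 +303.20957]
  H  [-30.70610 +978.88234 +324.41626]
  H  [+0.47945 -0.33721 +1.00000]
B = K⁻¹H; ‖b₁‖=1.701389, ‖b₂‖=1.701389; λ = 2/(‖b₁‖+‖b₂‖) = 0.587755, sign → tz>0 ⇒ λ=+0.587755
r₁ = λ·B[:,0] = (+0.95126,-0.12526,+0.28180); r₂ = λ·B[:,1] = (+0.18545,+0.96246,-0.19819)
r₃ = r₁×r₂ = (-0.24639,+0.24079,+0.93878); SVD([r₁ r₂ r₃]) → R = UVᵀ:
  R  [+0.95126 +0.18545 -0.24639]
  R  [-0.12526 +0.96246 +0.24079]
  R  [+0.28180 -0.19819 +0.93878]
t = (-0.01907, +0.09354, +0.58776) m
tr R = 2.852500; θ = arccos((tr R − 1)/2) = 0.386458 rad = 22.142°
axis k = ((R−Rᵀ)₃₂, (R−Rᵀ)₁₃, (R−Rᵀ)₂₁) / (2 sinθ) = (-0.582354, -0.700690, -0.412187)
rvec = θ·k = (-0.225055, -0.270787, -0.159293)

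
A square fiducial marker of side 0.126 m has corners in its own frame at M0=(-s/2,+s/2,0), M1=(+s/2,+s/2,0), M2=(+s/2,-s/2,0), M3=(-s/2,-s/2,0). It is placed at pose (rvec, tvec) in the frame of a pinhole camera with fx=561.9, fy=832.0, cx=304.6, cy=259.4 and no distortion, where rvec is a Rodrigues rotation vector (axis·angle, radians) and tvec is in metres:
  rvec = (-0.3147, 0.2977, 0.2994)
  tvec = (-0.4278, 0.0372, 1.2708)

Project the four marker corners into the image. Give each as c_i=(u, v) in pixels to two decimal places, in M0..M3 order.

c0=(81.59, 311.11) c1=(126.45, 333.25) c2=(149.54, 256.20) c3=(105.05, 237.06)

Intrinsics K: fx=561.9, fy=832.0, cx=304.6, cy=259.4
Marker side s = 0.126 m; corners in marker frame (Z=0):
  M0 = (-0.0630, +0.0630, 0)
  M1 = (+0.0630, +0.0630, 0)
  M2 = (+0.0630, -0.0630, 0)
  M3 = (-0.0630, -0.0630, 0)
rvec = (-0.3147, 0.2977, 0.2994), |rvec| = θ = 0.52659 rad = 30.172°
Rodrigues: sinθ=0.50259, 1−cosθ=0.13548; R = I + sinθ·[k]× + (1−cosθ)·[k]×²:
    [+0.91291 -0.33152 +0.23810]
    [+0.23998 +0.90782 +0.34390]
    [-0.33016 -0.25681 +0.90832]
t = (-0.4278, 0.0372, 1.2708) m
M0: Pc = R·M0+t = (-0.50620, +0.07927, +1.27542); u = 561.9·(-0.50620)/1.27542 + 304.6 = 81.5887, v = 832.0·(+0.07927)/1.27542 + 259.4 = 311.1130
M1: Pc = R·M1+t = (-0.39117, +0.10951, +1.23382); u = 561.9·(-0.39117)/1.23382 + 304.6 = 126.4542, v = 832.0·(+0.10951)/1.23382 + 259.4 = 333.2468
M2: Pc = R·M2+t = (-0.34940, -0.00487, +1.26618); u = 561.9·(-0.34940)/1.26618 + 304.6 = 149.5442, v = 832.0·(-0.00487)/1.26618 + 259.4 = 256.1974
M3: Pc = R·M3+t = (-0.46443, -0.03511, +1.30778); u = 561.9·(-0.46443)/1.30778 + 304.6 = 105.0544, v = 832.0·(-0.03511)/1.30778 + 259.4 = 237.0622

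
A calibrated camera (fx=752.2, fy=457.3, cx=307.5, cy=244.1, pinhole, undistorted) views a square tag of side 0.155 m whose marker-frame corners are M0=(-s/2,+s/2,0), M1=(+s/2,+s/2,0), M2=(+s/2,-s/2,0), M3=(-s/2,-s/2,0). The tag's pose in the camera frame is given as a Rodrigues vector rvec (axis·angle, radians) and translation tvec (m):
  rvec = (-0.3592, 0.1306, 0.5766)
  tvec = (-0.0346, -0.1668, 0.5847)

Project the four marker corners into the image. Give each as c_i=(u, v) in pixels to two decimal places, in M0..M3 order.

c0=(122.93, 128.81) c1=(289.46, 187.84) c2=(400.28, 98.78) c3=(239.90, 48.93)

Intrinsics K: fx=752.2, fy=457.3, cx=307.5, cy=244.1
Marker side s = 0.155 m; corners in marker frame (Z=0):
  M0 = (-0.0775, +0.0775, 0)
  M1 = (+0.0775, +0.0775, 0)
  M2 = (+0.0775, -0.0775, 0)
  M3 = (-0.0775, -0.0775, 0)
rvec = (-0.3592, 0.1306, 0.5766), |rvec| = θ = 0.69177 rad = 39.636°
Rodrigues: sinθ=0.63790, 1−cosθ=0.22988; R = I + sinθ·[k]× + (1−cosθ)·[k]×²:
    [+0.83210 -0.55423 +0.02094]
    [+0.50916 +0.77831 +0.36740]
    [-0.21992 -0.29505 +0.92983]
t = (-0.0346, -0.1668, 0.5847) m
M0: Pc = R·M0+t = (-0.14204, -0.14594, +0.57888); u = 752.2·(-0.14204)/0.57888 + 307.5 = 122.9306, v = 457.3·(-0.14594)/0.57888 + 244.1 = 128.8098
M1: Pc = R·M1+t = (-0.01307, -0.06702, +0.54479); u = 752.2·(-0.01307)/0.54479 + 307.5 = 289.4600, v = 457.3·(-0.06702)/0.54479 + 244.1 = 187.8423
M2: Pc = R·M2+t = (+0.07284, -0.18766, +0.59052); u = 752.2·(+0.07284)/0.59052 + 307.5 = 400.2835, v = 457.3·(-0.18766)/0.59052 + 244.1 = 98.7773
M3: Pc = R·M3+t = (-0.05613, -0.26658, +0.62461); u = 752.2·(-0.05613)/0.62461 + 307.5 = 239.8991, v = 457.3·(-0.26658)/0.62461 + 244.1 = 48.9277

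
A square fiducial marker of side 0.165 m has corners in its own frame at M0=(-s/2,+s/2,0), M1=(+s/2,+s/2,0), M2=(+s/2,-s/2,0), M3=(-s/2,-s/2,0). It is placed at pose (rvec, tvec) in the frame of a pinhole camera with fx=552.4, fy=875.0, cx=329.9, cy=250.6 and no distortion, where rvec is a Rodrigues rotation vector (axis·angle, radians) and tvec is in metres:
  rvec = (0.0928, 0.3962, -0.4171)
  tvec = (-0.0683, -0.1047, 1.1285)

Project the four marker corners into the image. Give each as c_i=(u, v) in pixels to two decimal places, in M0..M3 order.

Intrinsics K: fx=552.4, fy=875.0, cx=329.9, cy=250.6
Marker side s = 0.165 m; corners in marker frame (Z=0):
  M0 = (-0.0825, +0.0825, 0)
  M1 = (+0.0825, +0.0825, 0)
  M2 = (+0.0825, -0.0825, 0)
  M3 = (-0.0825, -0.0825, 0)
rvec = (0.0928, 0.3962, -0.4171), |rvec| = θ = 0.58272 rad = 33.387°
Rodrigues: sinθ=0.55029, 1−cosθ=0.16503; R = I + sinθ·[k]× + (1−cosθ)·[k]×²:
    [+0.83916 +0.41176 +0.35534]
    [-0.37602 +0.91126 -0.16795]
    [-0.39297 +0.00732 +0.91952]
t = (-0.0683, -0.1047, 1.1285) m
M0: Pc = R·M0+t = (-0.10356, +0.00150, +1.16152); u = 552.4·(-0.10356)/1.16152 + 329.9 = 280.6487, v = 875.0·(+0.00150)/1.16152 + 250.6 = 251.7308
M1: Pc = R·M1+t = (+0.03490, -0.06054, +1.09668); u = 552.4·(+0.03490)/1.09668 + 329.9 = 347.4795, v = 875.0·(-0.06054)/1.09668 + 250.6 = 202.2953
M2: Pc = R·M2+t = (-0.03304, -0.21090, +1.09548); u = 552.4·(-0.03304)/1.09548 + 329.9 = 313.2394, v = 875.0·(-0.21090)/1.09548 + 250.6 = 82.1450
M3: Pc = R·M3+t = (-0.17150, -0.14886, +1.16032); u = 552.4·(-0.17150)/1.16032 + 329.9 = 248.2524, v = 875.0·(-0.14886)/1.16032 + 250.6 = 138.3460

c0=(280.65, 251.73) c1=(347.48, 202.30) c2=(313.24, 82.15) c3=(248.25, 138.35)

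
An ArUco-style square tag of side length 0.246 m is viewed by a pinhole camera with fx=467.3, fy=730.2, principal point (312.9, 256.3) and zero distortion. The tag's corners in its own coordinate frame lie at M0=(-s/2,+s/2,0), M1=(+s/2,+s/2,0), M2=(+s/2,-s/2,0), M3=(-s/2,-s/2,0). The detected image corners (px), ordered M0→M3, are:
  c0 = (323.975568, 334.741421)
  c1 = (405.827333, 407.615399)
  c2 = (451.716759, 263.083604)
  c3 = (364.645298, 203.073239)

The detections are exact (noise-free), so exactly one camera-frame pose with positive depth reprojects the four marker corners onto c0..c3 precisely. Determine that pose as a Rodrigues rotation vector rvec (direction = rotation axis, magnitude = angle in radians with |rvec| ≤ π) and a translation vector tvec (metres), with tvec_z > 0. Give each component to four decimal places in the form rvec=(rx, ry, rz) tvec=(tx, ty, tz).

rvec=(-0.0572, 0.4925, 0.4501) tvec=(0.1789, 0.0714, 1.1701)

Intrinsics K: fx=467.3, fy=730.2, cx=312.9, cy=256.3
Marker side s = 0.246 m; corners in marker frame (Z=0):
  M0 = (-0.1230, +0.1230, 0)
  M1 = (+0.1230, +0.1230, 0)
  M2 = (+0.1230, -0.1230, 0)
  M3 = (-0.1230, -0.1230, 0)
Detected image corners:
  c0 = (323.975568, 334.741421) px
  c1 = (405.827333, 407.615399) px
  c2 = (451.716759, 263.083604) px
  c3 = (364.645298, 203.073239) px
Planar DLT: solve 8×8 A·h = b for H (H[2,2]=1):
  H  [+188.38478 -157.67520 +384.33762]
  H  [+149.16844 +573.95553 +300.88067]
  H  [-0.40072 +0.04588 +1.00000]
B = K⁻¹H; ‖b₁‖=0.854640, ‖b₂‖=0.854640; λ = 2/(‖b₁‖+‖b₂‖) = 1.170083, sign → tz>0 ⇒ λ=+1.170083
r₁ = λ·B[:,0] = (+0.78566,+0.40361,-0.46888); r₂ = λ·B[:,1] = (-0.43075,+0.90087,+0.05369)
r₃ = r₁×r₂ = (+0.44407,+0.15979,+0.88163); SVD([r₁ r₂ r₃]) → R = UVᵀ:
  R  [+0.78566 -0.43075 +0.44407]
  R  [+0.40361 +0.90087 +0.15979]
  R  [-0.46888 +0.05369 +0.88163]
t = (+0.17887, +0.07144, +1.17008) m
tr R = 2.568159; θ = arccos((tr R − 1)/2) = 0.669585 rad = 38.364°
axis k = ((R−Rᵀ)₃₂, (R−Rᵀ)₁₃, (R−Rᵀ)₂₁) / (2 sinθ) = (-0.085479, +0.735460, +0.672154)
rvec = θ·k = (-0.057236, +0.492453, +0.450064)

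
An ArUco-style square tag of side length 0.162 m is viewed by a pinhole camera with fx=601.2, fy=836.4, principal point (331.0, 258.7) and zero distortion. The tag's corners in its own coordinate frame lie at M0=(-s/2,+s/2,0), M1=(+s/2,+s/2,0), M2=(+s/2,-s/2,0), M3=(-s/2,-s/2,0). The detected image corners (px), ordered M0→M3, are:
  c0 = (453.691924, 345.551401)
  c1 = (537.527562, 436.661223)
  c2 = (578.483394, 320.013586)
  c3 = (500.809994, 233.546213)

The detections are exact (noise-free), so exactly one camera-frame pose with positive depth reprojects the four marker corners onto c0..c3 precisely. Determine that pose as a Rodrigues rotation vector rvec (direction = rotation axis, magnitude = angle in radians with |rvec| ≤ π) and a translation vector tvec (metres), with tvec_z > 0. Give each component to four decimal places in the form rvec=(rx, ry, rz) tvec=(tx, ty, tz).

Intrinsics K: fx=601.2, fy=836.4, cx=331.0, cy=258.7
Marker side s = 0.162 m; corners in marker frame (Z=0):
  M0 = (-0.0810, +0.0810, 0)
  M1 = (+0.0810, +0.0810, 0)
  M2 = (+0.0810, -0.0810, 0)
  M3 = (-0.0810, -0.0810, 0)
Detected image corners:
  c0 = (453.691924, 345.551401) px
  c1 = (537.527562, 436.661223) px
  c2 = (578.483394, 320.013586) px
  c3 = (500.809994, 233.546213) px
Planar DLT: solve 8×8 A·h = b for H (H[2,2]=1):
  H  [+539.70230 -492.69595 +518.65422]
  H  [+574.59775 +563.24440 +332.25726]
  H  [+0.08090 -0.42692 +1.00000]
B = K⁻¹H; ‖b₁‖=1.082886, ‖b₂‖=1.082886; λ = 2/(‖b₁‖+‖b₂‖) = 0.923458, sign → tz>0 ⇒ λ=+0.923458
r₁ = λ·B[:,0] = (+0.78787,+0.61130,+0.07471); r₂ = λ·B[:,1] = (-0.53974,+0.74381,-0.39425)
r₃ = r₁×r₂ = (-0.29657,+0.27029,+0.91596); SVD([r₁ r₂ r₃]) → R = UVᵀ:
  R  [+0.78787 -0.53974 -0.29657]
  R  [+0.61130 +0.74381 +0.27029]
  R  [+0.07471 -0.39425 +0.91596]
t = (+0.28824, +0.08121, +0.92346) m
tr R = 2.447641; θ = arccos((tr R − 1)/2) = 0.761473 rad = 43.629°
axis k = ((R−Rᵀ)₃₂, (R−Rᵀ)₁₃, (R−Rᵀ)₂₁) / (2 sinθ) = (-0.481557, -0.269045, +0.834097)
rvec = θ·k = (-0.366692, -0.204871, +0.635142)

rvec=(-0.3667, -0.2049, 0.6351) tvec=(0.2882, 0.0812, 0.9235)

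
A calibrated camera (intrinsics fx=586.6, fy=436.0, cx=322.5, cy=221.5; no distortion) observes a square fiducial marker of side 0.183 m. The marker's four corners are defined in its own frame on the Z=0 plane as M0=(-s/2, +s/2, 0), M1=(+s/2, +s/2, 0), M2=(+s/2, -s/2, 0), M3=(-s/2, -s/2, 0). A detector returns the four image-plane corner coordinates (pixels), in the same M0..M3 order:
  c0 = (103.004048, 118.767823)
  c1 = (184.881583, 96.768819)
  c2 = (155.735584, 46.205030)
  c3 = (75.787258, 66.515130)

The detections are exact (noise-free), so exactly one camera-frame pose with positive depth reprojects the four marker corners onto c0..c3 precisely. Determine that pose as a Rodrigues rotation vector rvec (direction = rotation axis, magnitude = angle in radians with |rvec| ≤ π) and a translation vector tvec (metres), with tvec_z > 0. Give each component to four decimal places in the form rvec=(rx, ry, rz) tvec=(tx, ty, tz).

rvec=(-0.2432, -0.0951, -0.4094) tvec=(-0.4177, -0.4086, 1.2731)

Intrinsics K: fx=586.6, fy=436.0, cx=322.5, cy=221.5
Marker side s = 0.183 m; corners in marker frame (Z=0):
  M0 = (-0.0915, +0.0915, 0)
  M1 = (+0.0915, +0.0915, 0)
  M2 = (+0.0915, -0.0915, 0)
  M3 = (-0.0915, -0.0915, 0)
Detected image corners:
  c0 = (103.004048, 118.767823) px
  c1 = (184.881583, 96.768819) px
  c2 = (155.735584, 46.205030) px
  c3 = (75.787258, 66.515130) px
Planar DLT: solve 8×8 A·h = b for H (H[2,2]=1):
  H  [+456.36586 +132.15081 +130.04234]
  H  [-106.49007 +267.03308 +81.56098]
  H  [+0.11013 -0.16865 +1.00000]
B = K⁻¹H; ‖b₁‖=0.785469, ‖b₂‖=0.785469; λ = 2/(‖b₁‖+‖b₂‖) = 1.273124, sign → tz>0 ⇒ λ=+1.273124
r₁ = λ·B[:,0] = (+0.91339,-0.38218,+0.14020); r₂ = λ·B[:,1] = (+0.40485,+0.88882,-0.21471)
r₃ = r₁×r₂ = (-0.04256,+0.25287,+0.96656); SVD([r₁ r₂ r₃]) → R = UVᵀ:
  R  [+0.91339 +0.40485 -0.04256]
  R  [-0.38218 +0.88882 +0.25287]
  R  [+0.14020 -0.21471 +0.96656]
t = (-0.41770, -0.40862, +1.27312) m
tr R = 2.768769; θ = arccos((tr R − 1)/2) = 0.485622 rad = 27.824°
axis k = ((R−Rᵀ)₃₂, (R−Rᵀ)₁₃, (R−Rᵀ)₂₁) / (2 sinθ) = (-0.500880, -0.195778, -0.843084)
rvec = θ·k = (-0.243238, -0.095074, -0.409420)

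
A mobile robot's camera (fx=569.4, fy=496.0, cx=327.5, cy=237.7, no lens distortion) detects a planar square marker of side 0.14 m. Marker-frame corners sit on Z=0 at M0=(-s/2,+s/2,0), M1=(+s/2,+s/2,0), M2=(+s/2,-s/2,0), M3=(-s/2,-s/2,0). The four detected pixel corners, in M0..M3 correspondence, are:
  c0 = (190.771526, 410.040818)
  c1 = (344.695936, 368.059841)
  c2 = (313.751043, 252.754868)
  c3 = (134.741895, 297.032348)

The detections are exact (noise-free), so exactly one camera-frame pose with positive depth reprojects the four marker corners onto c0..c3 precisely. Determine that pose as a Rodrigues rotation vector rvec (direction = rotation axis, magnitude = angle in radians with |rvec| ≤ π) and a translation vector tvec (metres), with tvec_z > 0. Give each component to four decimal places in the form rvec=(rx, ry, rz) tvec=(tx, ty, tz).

Intrinsics K: fx=569.4, fy=496.0, cx=327.5, cy=237.7
Marker side s = 0.14 m; corners in marker frame (Z=0):
  M0 = (-0.0700, +0.0700, 0)
  M1 = (+0.0700, +0.0700, 0)
  M2 = (+0.0700, -0.0700, 0)
  M3 = (-0.0700, -0.0700, 0)
Detected image corners:
  c0 = (190.771526, 410.040818) px
  c1 = (344.695936, 368.059841) px
  c2 = (313.751043, 252.754868) px
  c3 = (134.741895, 297.032348) px
Planar DLT: solve 8×8 A·h = b for H (H[2,2]=1):
  H  [+1241.56520 +558.51385 +248.92766]
  H  [-228.03048 +1152.10480 +335.66142]
  H  [+0.23934 +1.01383 +1.00000]
B = K⁻¹H; ‖b₁‖=2.135504, ‖b₂‖=2.135504; λ = 2/(‖b₁‖+‖b₂‖) = 0.468274, sign → tz>0 ⇒ λ=+0.468274
r₁ = λ·B[:,0] = (+0.95660,-0.26899,+0.11208); r₂ = λ·B[:,1] = (+0.18626,+0.86019,+0.47475)
r₃ = r₁×r₂ = (-0.22411,-0.43327,+0.87296); SVD([r₁ r₂ r₃]) → R = UVᵀ:
  R  [+0.95660 +0.18626 -0.22411]
  R  [-0.26899 +0.86019 -0.43327]
  R  [+0.11208 +0.47475 +0.87296]
t = (-0.06462, +0.09249, +0.46827) m
tr R = 2.689742; θ = arccos((tr R − 1)/2) = 0.564473 rad = 32.342°
axis k = ((R−Rᵀ)₃₂, (R−Rᵀ)₁₃, (R−Rᵀ)₂₁) / (2 sinθ) = (+0.848661, -0.314210, -0.425496)
rvec = θ·k = (+0.479046, -0.177363, -0.240181)

rvec=(0.4790, -0.1774, -0.2402) tvec=(-0.0646, 0.0925, 0.4683)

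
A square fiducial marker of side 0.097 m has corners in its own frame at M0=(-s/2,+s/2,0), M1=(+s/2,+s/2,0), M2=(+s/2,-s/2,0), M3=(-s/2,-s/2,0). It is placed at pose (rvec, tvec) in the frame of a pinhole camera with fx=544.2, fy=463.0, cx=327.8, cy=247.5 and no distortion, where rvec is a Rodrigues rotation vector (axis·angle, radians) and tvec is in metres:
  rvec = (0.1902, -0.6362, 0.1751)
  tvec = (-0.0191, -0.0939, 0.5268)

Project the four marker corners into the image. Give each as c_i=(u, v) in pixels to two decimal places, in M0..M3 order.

c0=(254.18, 199.70) c1=(336.12, 212.95) c2=(357.39, 133.19) c3=(276.01, 110.13)

Intrinsics K: fx=544.2, fy=463.0, cx=327.8, cy=247.5
Marker side s = 0.097 m; corners in marker frame (Z=0):
  M0 = (-0.0485, +0.0485, 0)
  M1 = (+0.0485, +0.0485, 0)
  M2 = (+0.0485, -0.0485, 0)
  M3 = (-0.0485, -0.0485, 0)
rvec = (0.1902, -0.6362, 0.1751), |rvec| = θ = 0.68672 rad = 39.346°
Rodrigues: sinθ=0.63401, 1−cosθ=0.22667; R = I + sinθ·[k]× + (1−cosθ)·[k]×²:
    [+0.79072 -0.21982 -0.57135]
    [+0.10350 +0.96787 -0.22914]
    [+0.60337 +0.12205 +0.78807]
t = (-0.0191, -0.0939, 0.5268) m
M0: Pc = R·M0+t = (-0.06811, -0.05198, +0.50346); u = 544.2·(-0.06811)/0.50346 + 327.8 = 254.1768, v = 463.0·(-0.05198)/0.50346 + 247.5 = 199.6991
M1: Pc = R·M1+t = (+0.00859, -0.04194, +0.56198); u = 544.2·(+0.00859)/0.56198 + 327.8 = 336.1167, v = 463.0·(-0.04194)/0.56198 + 247.5 = 212.9482
M2: Pc = R·M2+t = (+0.02991, -0.13582, +0.55014); u = 544.2·(+0.02991)/0.55014 + 327.8 = 357.3879, v = 463.0·(-0.13582)/0.55014 + 247.5 = 133.1922
M3: Pc = R·M3+t = (-0.04679, -0.14586, +0.49162); u = 544.2·(-0.04679)/0.49162 + 327.8 = 276.0070, v = 463.0·(-0.14586)/0.49162 + 247.5 = 110.1291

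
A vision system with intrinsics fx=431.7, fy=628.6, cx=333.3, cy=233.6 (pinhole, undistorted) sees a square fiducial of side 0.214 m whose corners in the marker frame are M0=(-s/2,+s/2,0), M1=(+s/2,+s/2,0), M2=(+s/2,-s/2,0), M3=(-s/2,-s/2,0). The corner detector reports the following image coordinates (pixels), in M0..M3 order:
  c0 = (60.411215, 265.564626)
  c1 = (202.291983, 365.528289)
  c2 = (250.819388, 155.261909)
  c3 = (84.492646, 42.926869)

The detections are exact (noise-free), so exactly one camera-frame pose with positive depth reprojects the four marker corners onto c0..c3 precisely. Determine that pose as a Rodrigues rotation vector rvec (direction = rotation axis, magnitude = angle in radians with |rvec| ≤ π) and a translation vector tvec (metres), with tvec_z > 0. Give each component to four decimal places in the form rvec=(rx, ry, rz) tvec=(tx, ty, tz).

rvec=(0.3794, 0.1311, 0.4208) tvec=(-0.2301, -0.0157, 0.5344)

Intrinsics K: fx=431.7, fy=628.6, cx=333.3, cy=233.6
Marker side s = 0.214 m; corners in marker frame (Z=0):
  M0 = (-0.1070, +0.1070, 0)
  M1 = (+0.1070, +0.1070, 0)
  M2 = (+0.1070, -0.1070, 0)
  M3 = (-0.1070, -0.1070, 0)
Detected image corners:
  c0 = (60.411215, 265.564626) px
  c1 = (202.291983, 365.528289) px
  c2 = (250.819388, 155.261909) px
  c3 = (84.492646, 42.926869) px
Planar DLT: solve 8×8 A·h = b for H (H[2,2]=1):
  H  [+702.77951 -61.33983 +147.39080]
  H  [+475.87102 +1161.18477 +215.17769]
  H  [-0.08646 +0.72091 +1.00000]
B = K⁻¹H; ‖b₁‖=1.871419, ‖b₂‖=1.871419; λ = 2/(‖b₁‖+‖b₂‖) = 0.534354, sign → tz>0 ⇒ λ=+0.534354
r₁ = λ·B[:,0] = (+0.90556,+0.42169,-0.04620); r₂ = λ·B[:,1] = (-0.37334,+0.84393,+0.38522)
r₃ = r₁×r₂ = (+0.20143,-0.33159,+0.92167); SVD([r₁ r₂ r₃]) → R = UVᵀ:
  R  [+0.90556 -0.37334 +0.20143]
  R  [+0.42169 +0.84393 -0.33159]
  R  [-0.04620 +0.38522 +0.92167]
t = (-0.23012, -0.01566, +0.53435) m
tr R = 2.671162; θ = arccos((tr R − 1)/2) = 0.581607 rad = 33.324°
axis k = ((R−Rᵀ)₃₂, (R−Rᵀ)₁₃, (R−Rᵀ)₂₁) / (2 sinθ) = (+0.652399, +0.225379, +0.723589)
rvec = θ·k = (+0.379440, +0.131082, +0.420844)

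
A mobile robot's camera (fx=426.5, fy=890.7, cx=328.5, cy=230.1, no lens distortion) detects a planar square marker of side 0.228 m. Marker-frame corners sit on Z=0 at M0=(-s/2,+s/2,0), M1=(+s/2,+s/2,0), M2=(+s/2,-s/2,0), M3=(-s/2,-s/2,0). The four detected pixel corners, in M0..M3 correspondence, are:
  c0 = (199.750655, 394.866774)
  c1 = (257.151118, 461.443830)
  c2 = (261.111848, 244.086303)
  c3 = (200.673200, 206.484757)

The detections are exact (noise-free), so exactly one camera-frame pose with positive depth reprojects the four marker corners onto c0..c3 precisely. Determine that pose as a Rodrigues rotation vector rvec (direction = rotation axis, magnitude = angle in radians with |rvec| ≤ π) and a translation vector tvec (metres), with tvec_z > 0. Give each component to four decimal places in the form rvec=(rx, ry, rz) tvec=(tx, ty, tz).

Intrinsics K: fx=426.5, fy=890.7, cx=328.5, cy=230.1
Marker side s = 0.228 m; corners in marker frame (Z=0):
  M0 = (-0.1140, +0.1140, 0)
  M1 = (+0.1140, +0.1140, 0)
  M2 = (+0.1140, -0.1140, 0)
  M3 = (-0.1140, -0.1140, 0)
Detected image corners:
  c0 = (199.750655, 394.866774) px
  c1 = (257.151118, 461.443830) px
  c2 = (261.111848, 244.086303) px
  c3 = (200.673200, 206.484757) px
Planar DLT: solve 8×8 A·h = b for H (H[2,2]=1):
  H  [+102.71145 +35.30223 +227.36947]
  H  [+8.60830 +949.59496 +327.00013]
  H  [-0.67730 +0.19809 +1.00000]
B = K⁻¹H; ‖b₁‖=1.036452, ‖b₂‖=1.036452; λ = 2/(‖b₁‖+‖b₂‖) = 0.964830, sign → tz>0 ⇒ λ=+0.964830
r₁ = λ·B[:,0] = (+0.73568,+0.17814,-0.65348); r₂ = λ·B[:,1] = (-0.06735,+0.97925,+0.19113)
r₃ = r₁×r₂ = (+0.67397,-0.09660,+0.73241); SVD([r₁ r₂ r₃]) → R = UVᵀ:
  R  [+0.73568 -0.06735 +0.67397]
  R  [+0.17814 +0.97925 -0.09660]
  R  [-0.65348 +0.19113 +0.73241]
t = (-0.22878, +0.10496, +0.96483) m
tr R = 2.447348; θ = arccos((tr R − 1)/2) = 0.761685 rad = 43.641°
axis k = ((R−Rᵀ)₃₂, (R−Rᵀ)₁₃, (R−Rᵀ)₂₁) / (2 sinθ) = (+0.208453, +0.961725, +0.177857)
rvec = θ·k = (+0.158776, +0.732532, +0.135471)

rvec=(0.1588, 0.7325, 0.1355) tvec=(-0.2288, 0.1050, 0.9648)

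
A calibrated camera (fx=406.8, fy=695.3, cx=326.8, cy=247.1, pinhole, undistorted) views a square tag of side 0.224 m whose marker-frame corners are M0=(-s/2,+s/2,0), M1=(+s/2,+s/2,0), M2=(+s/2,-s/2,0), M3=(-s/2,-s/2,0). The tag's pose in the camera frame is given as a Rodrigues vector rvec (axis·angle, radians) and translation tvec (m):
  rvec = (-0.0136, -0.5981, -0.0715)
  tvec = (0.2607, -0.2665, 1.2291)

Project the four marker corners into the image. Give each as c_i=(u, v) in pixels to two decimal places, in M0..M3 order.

Intrinsics K: fx=406.8, fy=695.3, cx=326.8, cy=247.1
Marker side s = 0.224 m; corners in marker frame (Z=0):
  M0 = (-0.1120, +0.1120, 0)
  M1 = (+0.1120, +0.1120, 0)
  M2 = (+0.1120, -0.1120, 0)
  M3 = (-0.1120, -0.1120, 0)
rvec = (-0.0136, -0.5981, -0.0715), |rvec| = θ = 0.60251 rad = 34.521°
Rodrigues: sinθ=0.56671, 1−cosθ=0.17609; R = I + sinθ·[k]× + (1−cosθ)·[k]×²:
    [+0.82400 +0.07120 -0.56209]
    [-0.06331 +0.99743 +0.03353]
    [+0.56304 +0.00795 +0.82639]
t = (0.2607, -0.2665, 1.2291) m
M0: Pc = R·M0+t = (+0.17639, -0.14770, +1.16693); u = 406.8·(+0.17639)/1.16693 + 326.8 = 388.2892, v = 695.3·(-0.14770)/1.16693 + 247.1 = 159.0964
M1: Pc = R·M1+t = (+0.36096, -0.16188, +1.29305); u = 406.8·(+0.36096)/1.29305 + 326.8 = 440.3606, v = 695.3·(-0.16188)/1.29305 + 247.1 = 160.0548
M2: Pc = R·M2+t = (+0.34501, -0.38530, +1.29127); u = 406.8·(+0.34501)/1.29127 + 326.8 = 435.4929, v = 695.3·(-0.38530)/1.29127 + 247.1 = 39.6291
M3: Pc = R·M3+t = (+0.16044, -0.37112, +1.16515); u = 406.8·(+0.16044)/1.16515 + 326.8 = 382.8151, v = 695.3·(-0.37112)/1.16515 + 247.1 = 25.6339

c0=(388.29, 159.10) c1=(440.36, 160.05) c2=(435.49, 39.63) c3=(382.82, 25.63)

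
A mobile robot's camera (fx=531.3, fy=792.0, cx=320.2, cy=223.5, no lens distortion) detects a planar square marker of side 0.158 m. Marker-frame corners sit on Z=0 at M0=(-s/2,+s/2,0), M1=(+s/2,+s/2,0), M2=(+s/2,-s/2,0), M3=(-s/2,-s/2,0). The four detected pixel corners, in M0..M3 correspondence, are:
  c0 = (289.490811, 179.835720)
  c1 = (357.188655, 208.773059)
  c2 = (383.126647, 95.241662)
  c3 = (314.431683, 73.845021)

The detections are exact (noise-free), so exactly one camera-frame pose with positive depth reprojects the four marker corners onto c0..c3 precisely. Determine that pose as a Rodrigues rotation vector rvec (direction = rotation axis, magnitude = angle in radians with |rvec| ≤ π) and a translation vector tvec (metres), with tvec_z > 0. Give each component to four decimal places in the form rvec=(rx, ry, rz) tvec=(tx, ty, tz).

rvec=(-0.1441, 0.4506, 0.3102) tvec=(0.0297, -0.1143, 1.0681)

Intrinsics K: fx=531.3, fy=792.0, cx=320.2, cy=223.5
Marker side s = 0.158 m; corners in marker frame (Z=0):
  M0 = (-0.0790, +0.0790, 0)
  M1 = (+0.0790, +0.0790, 0)
  M2 = (+0.0790, -0.0790, 0)
  M3 = (-0.0790, -0.0790, 0)
Detected image corners:
  c0 = (289.490811, 179.835720) px
  c1 = (357.188655, 208.773059) px
  c2 = (383.126647, 95.241662) px
  c3 = (314.431683, 73.845021) px
Planar DLT: solve 8×8 A·h = b for H (H[2,2]=1):
  H  [+290.45929 -182.46990 +334.99228]
  H  [+100.59141 +684.95112 +138.72802]
  H  [-0.42010 -0.06417 +1.00000]
B = K⁻¹H; ‖b₁‖=0.936266, ‖b₂‖=0.936266; λ = 2/(‖b₁‖+‖b₂‖) = 1.068072, sign → tz>0 ⇒ λ=+1.068072
r₁ = λ·B[:,0] = (+0.85433,+0.26228,-0.44870); r₂ = λ·B[:,1] = (-0.32551,+0.94305,-0.06854)
r₃ = r₁×r₂ = (+0.40517,+0.20461,+0.89105); SVD([r₁ r₂ r₃]) → R = UVᵀ:
  R  [+0.85433 -0.32551 +0.40517]
  R  [+0.26228 +0.94305 +0.20461]
  R  [-0.44870 -0.06854 +0.89105]
t = (+0.02974, -0.11432, +1.06807) m
tr R = 2.688430; θ = arccos((tr R − 1)/2) = 0.565697 rad = 32.412°
axis k = ((R−Rᵀ)₃₂, (R−Rᵀ)₁₃, (R−Rᵀ)₂₁) / (2 sinθ) = (-0.254805, +0.796514, +0.548306)
rvec = θ·k = (-0.144143, +0.450586, +0.310175)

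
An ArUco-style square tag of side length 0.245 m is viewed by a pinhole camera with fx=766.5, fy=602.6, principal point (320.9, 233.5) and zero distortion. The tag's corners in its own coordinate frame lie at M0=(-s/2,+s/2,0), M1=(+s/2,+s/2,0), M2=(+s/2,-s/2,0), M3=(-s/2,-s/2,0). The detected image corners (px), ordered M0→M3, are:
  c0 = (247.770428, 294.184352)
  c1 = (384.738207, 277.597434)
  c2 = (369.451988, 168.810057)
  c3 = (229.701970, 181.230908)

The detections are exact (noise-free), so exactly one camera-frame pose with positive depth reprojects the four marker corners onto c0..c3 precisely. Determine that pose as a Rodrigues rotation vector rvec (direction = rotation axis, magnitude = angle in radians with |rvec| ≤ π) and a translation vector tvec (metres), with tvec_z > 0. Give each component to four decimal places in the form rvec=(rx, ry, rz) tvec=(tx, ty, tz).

rvec=(0.0698, -0.2200, -0.1246) tvec=(-0.0199, -0.0060, 1.3192)

Intrinsics K: fx=766.5, fy=602.6, cx=320.9, cy=233.5
Marker side s = 0.245 m; corners in marker frame (Z=0):
  M0 = (-0.1225, +0.1225, 0)
  M1 = (+0.1225, +0.1225, 0)
  M2 = (+0.1225, -0.1225, 0)
  M3 = (-0.1225, -0.1225, 0)
Detected image corners:
  c0 = (247.770428, 294.184352) px
  c1 = (384.738207, 277.597434) px
  c2 = (369.451988, 168.810057) px
  c3 = (229.701970, 181.230908) px
Planar DLT: solve 8×8 A·h = b for H (H[2,2]=1):
  H  [+614.43383 +87.23481 +309.34874]
  H  [-22.03207 +466.79122 +230.73729]
  H  [+0.16156 +0.06260 +1.00000]
B = K⁻¹H; ‖b₁‖=0.758056, ‖b₂‖=0.758056; λ = 2/(‖b₁‖+‖b₂‖) = 1.319163, sign → tz>0 ⇒ λ=+1.319163
r₁ = λ·B[:,0] = (+0.96823,-0.13081,+0.21313); r₂ = λ·B[:,1] = (+0.11556,+0.98986,+0.08258)
r₃ = r₁×r₂ = (-0.22177,-0.05533,+0.97353); SVD([r₁ r₂ r₃]) → R = UVᵀ:
  R  [+0.96823 +0.11556 -0.22177]
  R  [-0.13081 +0.98986 -0.05533]
  R  [+0.21313 +0.08258 +0.97353]
t = (-0.01988, -0.00605, +1.31916) m
tr R = 2.931618; θ = arccos((tr R − 1)/2) = 0.262251 rad = 15.026°
axis k = ((R−Rᵀ)₃₂, (R−Rᵀ)₁₃, (R−Rᵀ)₂₁) / (2 sinθ) = (+0.265983, -0.838737, -0.475156)
rvec = θ·k = (+0.069754, -0.219959, -0.124610)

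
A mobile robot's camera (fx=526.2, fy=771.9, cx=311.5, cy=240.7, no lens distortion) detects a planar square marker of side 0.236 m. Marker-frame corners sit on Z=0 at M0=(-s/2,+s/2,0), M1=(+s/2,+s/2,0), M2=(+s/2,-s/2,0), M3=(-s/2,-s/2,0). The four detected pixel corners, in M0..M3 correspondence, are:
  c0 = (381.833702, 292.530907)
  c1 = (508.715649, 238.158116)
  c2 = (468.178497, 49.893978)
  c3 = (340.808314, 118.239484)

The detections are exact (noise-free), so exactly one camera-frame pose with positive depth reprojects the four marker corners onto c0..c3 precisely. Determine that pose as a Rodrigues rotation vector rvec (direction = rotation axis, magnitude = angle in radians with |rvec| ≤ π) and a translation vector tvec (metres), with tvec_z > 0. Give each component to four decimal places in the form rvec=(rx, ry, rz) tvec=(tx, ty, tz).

Intrinsics K: fx=526.2, fy=771.9, cx=311.5, cy=240.7
Marker side s = 0.236 m; corners in marker frame (Z=0):
  M0 = (-0.1180, +0.1180, 0)
  M1 = (+0.1180, +0.1180, 0)
  M2 = (+0.1180, -0.1180, 0)
  M3 = (-0.1180, -0.1180, 0)
Detected image corners:
  c0 = (381.833702, 292.530907) px
  c1 = (508.715649, 238.158116) px
  c2 = (468.178497, 49.893978) px
  c3 = (340.808314, 118.239484) px
Planar DLT: solve 8×8 A·h = b for H (H[2,2]=1):
  H  [+415.59002 +219.23069 +422.97428]
  H  [-310.21794 +786.19061 +176.92203]
  H  [-0.28965 +0.10919 +1.00000]
B = K⁻¹H; ‖b₁‖=1.051186, ‖b₂‖=1.051186; λ = 2/(‖b₁‖+‖b₂‖) = 0.951307, sign → tz>0 ⇒ λ=+0.951307
r₁ = λ·B[:,0] = (+0.91445,-0.29640,-0.27554); r₂ = λ·B[:,1] = (+0.33485,+0.93653,+0.10387)
r₃ = r₁×r₂ = (+0.22727,-0.18725,+0.95566); SVD([r₁ r₂ r₃]) → R = UVᵀ:
  R  [+0.91445 +0.33485 +0.22727]
  R  [-0.29640 +0.93653 -0.18725]
  R  [-0.27554 +0.10387 +0.95566]
t = (+0.20153, -0.07860, +0.95131) m
tr R = 2.806641; θ = arccos((tr R − 1)/2) = 0.443348 rad = 25.402°
axis k = ((R−Rᵀ)₃₂, (R−Rᵀ)₁₃, (R−Rᵀ)₂₁) / (2 sinθ) = (+0.339336, +0.586071, -0.735780)
rvec = θ·k = (+0.150444, +0.259833, -0.326206)

rvec=(0.1504, 0.2598, -0.3262) tvec=(0.2015, -0.0786, 0.9513)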